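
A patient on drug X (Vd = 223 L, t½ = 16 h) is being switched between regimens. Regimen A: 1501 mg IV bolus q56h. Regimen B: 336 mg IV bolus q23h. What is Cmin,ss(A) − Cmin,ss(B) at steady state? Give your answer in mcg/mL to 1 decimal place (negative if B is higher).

-0.2 mcg/mL

Regimen A: f = (1/2)^(56/16) ≈ 0.0884; Cmin,ss = (1501/223)·f/(1−f) ≈ 0.653 mcg/mL.
Regimen B: f = (1/2)^(23/16) ≈ 0.3692; Cmin,ss = (336/223)·f/(1−f) ≈ 0.882 mcg/mL.
Difference ≈ 0.653 − 0.882 ≈ -0.229 mcg/mL.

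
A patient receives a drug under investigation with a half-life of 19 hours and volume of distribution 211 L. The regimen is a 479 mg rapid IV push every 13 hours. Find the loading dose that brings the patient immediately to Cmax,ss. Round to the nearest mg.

f = (1/2)^(13/19) ≈ 0.622346; accumulation ratio R = 1/(1−f) ≈ 2.64793.
Loading dose to hit Cmax,ss on first dose: D_load = D_maint·R ≈ 479 × 2.64793 ≈ 1268.36 mg.

1268 mg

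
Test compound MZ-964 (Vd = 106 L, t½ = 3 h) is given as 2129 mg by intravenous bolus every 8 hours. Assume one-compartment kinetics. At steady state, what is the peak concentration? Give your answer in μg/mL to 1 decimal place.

23.8 μg/mL

τ/t½ = 8/3 ≈ 2.6667, so fraction remaining f = (1/2)^(8/3) ≈ 0.1575.
Accumulation ratio R = 1/(1 − f) ≈ 1/0.8425 ≈ 1.1869.
Each bolus raises the concentration by D/Vd = 2129/106 ≈ 20.085 μg/mL.
Cmax,ss = C₀/(1 − f) ≈ 20.085/0.8425 ≈ 23.840 μg/mL.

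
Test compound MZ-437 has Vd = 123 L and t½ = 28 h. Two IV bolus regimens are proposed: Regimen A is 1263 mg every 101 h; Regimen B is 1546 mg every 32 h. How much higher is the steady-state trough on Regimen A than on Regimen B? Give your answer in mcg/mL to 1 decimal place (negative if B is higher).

-9.5 mcg/mL

Regimen A: f = (1/2)^(101/28) ≈ 0.0821; Cmin,ss = (1263/123)·f/(1−f) ≈ 0.918 mcg/mL.
Regimen B: f = (1/2)^(32/28) ≈ 0.4529; Cmin,ss = (1546/123)·f/(1−f) ≈ 10.405 mcg/mL.
Difference ≈ 0.918 − 10.405 ≈ -9.487 mcg/mL.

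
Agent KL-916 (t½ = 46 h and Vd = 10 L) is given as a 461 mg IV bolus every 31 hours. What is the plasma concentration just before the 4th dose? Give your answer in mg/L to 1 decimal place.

f = (1/2)^(τ/t½) = (1/2)^(31/46) ≈ 0.6268.
C₀ = D/Vd = 461/10 ≈ 46.100 mg/L.
Before the 4th dose, 3 doses have been given. Superposition: Cmin = C₀·(f + f² + … + f^3).
≈ 46.100 × (0.6268 + 0.3929 + 0.2463) ≈ 46.100 × 1.2660 ≈ 58.363 mg/L.

58.4 mg/L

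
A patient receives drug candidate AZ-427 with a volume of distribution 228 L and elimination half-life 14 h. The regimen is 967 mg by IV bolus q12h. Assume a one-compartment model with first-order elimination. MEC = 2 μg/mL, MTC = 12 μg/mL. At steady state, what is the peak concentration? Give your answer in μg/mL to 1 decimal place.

9.5 μg/mL

τ/t½ = 12/14 ≈ 0.85714, so fraction remaining f = (1/2)^(12/14) ≈ 0.5520.
At steady state, accumulation factor R = 1/(1 − e^(−kτ)) ≈ 2.2321.
Each bolus raises the concentration by D/Vd = 967/228 ≈ 4.241 μg/mL.
Steady-state peak Cmax,ss = C₀·R ≈ 4.241 × 2.2321 ≈ 9.466 μg/mL.
Peak 9.5 μg/mL vs MTC 12 μg/mL: below toxic threshold.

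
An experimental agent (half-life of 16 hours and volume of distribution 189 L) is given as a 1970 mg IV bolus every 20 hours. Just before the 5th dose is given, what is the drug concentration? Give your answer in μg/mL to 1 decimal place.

f = (1/2)^(τ/t½) = (1/2)^(20/16) ≈ 0.4204.
C₀ = D/Vd = 1970/189 ≈ 10.423 μg/mL.
Before the 5th dose, 4 doses have been given. Superposition: Cmin = C₀·(f + f² + … + f^4).
≈ 10.423 × (0.4204 + 0.1767 + 0.0743 + 0.0312) ≈ 10.423 × 0.7026 ≈ 7.323 μg/mL.

7.3 μg/mL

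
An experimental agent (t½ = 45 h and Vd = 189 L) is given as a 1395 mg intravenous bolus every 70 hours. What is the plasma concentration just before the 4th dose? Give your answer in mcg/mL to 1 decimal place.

f = (1/2)^(τ/t½) = (1/2)^(70/45) ≈ 0.3402.
C₀ = D/Vd = 1395/189 ≈ 7.381 mcg/mL.
Before the 4th dose, 3 doses have been given. Superposition: Cmin = C₀·(f + f² + … + f^3).
≈ 7.381 × (0.3402 + 0.1157 + 0.0394) ≈ 7.381 × 0.4953 ≈ 3.656 mcg/mL.

3.7 mcg/mL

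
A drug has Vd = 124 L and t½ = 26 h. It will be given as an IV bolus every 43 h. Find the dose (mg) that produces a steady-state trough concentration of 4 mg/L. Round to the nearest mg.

1065 mg

τ/t½ = 43/26 ≈ 1.6538, so f = (1/2)^(43/26) ≈ 0.317792.
Cmin,ss = (D/Vd)·f/(1−f), so D = Cmin,ss·Vd·(1−f)/f.
D = 4 × 124 × (1−f)/f ≈ 4 × 124 × 2.14671 ≈ 1064.77 mg.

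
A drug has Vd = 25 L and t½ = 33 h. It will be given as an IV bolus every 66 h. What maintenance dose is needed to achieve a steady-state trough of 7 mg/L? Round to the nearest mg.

525 mg

τ/t½ = 66/33 ≈ 2, so f = (1/2)^(66/33) ≈ 0.250000.
Cmin,ss = (D/Vd)·f/(1−f), so D = Cmin,ss·Vd·(1−f)/f.
D = 7 × 25 × (1−f)/f ≈ 7 × 25 × 3.00000 ≈ 525.00 mg.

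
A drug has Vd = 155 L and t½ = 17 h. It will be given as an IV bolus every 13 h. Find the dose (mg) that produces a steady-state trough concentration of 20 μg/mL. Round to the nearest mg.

2167 mg

τ/t½ = 13/17 ≈ 0.76471, so f = (1/2)^(13/17) ≈ 0.588573.
Cmin,ss = (D/Vd)·f/(1−f), so D = Cmin,ss·Vd·(1−f)/f.
D = 20 × 155 × (1−f)/f ≈ 20 × 155 × 0.69902 ≈ 2166.96 mg.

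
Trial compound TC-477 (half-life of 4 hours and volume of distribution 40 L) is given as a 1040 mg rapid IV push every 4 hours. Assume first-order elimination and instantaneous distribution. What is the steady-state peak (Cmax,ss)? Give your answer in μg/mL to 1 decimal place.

τ = 4 h = 1 half-life, so f = (1/2)^1 = 0.5.
Accumulation ratio R = 1/(1 − f) = 1/0.5 = 2/1.
Single-dose peak C₀ = D/Vd = 1040/40 = 26 μg/mL.
Steady-state peak Cmax,ss = C₀·R = 26 × 2/1 ≈ 52.000 μg/mL.

52.0 μg/mL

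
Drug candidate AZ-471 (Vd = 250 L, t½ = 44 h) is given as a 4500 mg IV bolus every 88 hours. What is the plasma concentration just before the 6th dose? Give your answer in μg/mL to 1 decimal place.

f = (1/2)^(τ/t½) = (1/2)^(88/44) ≈ 0.2500.
C₀ = D/Vd = 4500/250 ≈ 18.000 μg/mL.
Before the 6th dose, 5 doses have been given. Superposition: Cmin = C₀·(f + f² + … + f^5).
≈ 18.000 × (0.2500 + 0.0625 + 0.0156 + 0.0039 + 0.0010) ≈ 18.000 × 0.3330 ≈ 5.994 μg/mL.

6.0 μg/mL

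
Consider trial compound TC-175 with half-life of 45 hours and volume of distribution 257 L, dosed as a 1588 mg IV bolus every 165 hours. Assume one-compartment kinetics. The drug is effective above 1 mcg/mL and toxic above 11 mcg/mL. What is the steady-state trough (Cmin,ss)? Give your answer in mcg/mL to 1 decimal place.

0.5 mcg/mL

k = ln2/t½ = ln2/45 ≈ 0.015403 h⁻¹; fraction remaining f = e^(−kτ) = e^(−0.015403×165) ≈ 0.0787.
At steady state, accumulation factor R = 1/(1 − e^(−kτ)) ≈ 1.0854.
Single-dose peak C₀ = D/Vd = 1588/257 ≈ 6.179 mcg/mL.
Cmax,ss = C₀/(1 − f) ≈ 6.179/0.9213 ≈ 6.707 mcg/mL.
One interval later, Cmin,ss = Cmax,ss·e^(−kτ) ≈ 6.707 × 0.0787 ≈ 0.528 mcg/mL.
Trough 0.5 mcg/mL vs MEC 1 mcg/mL: subtherapeutic.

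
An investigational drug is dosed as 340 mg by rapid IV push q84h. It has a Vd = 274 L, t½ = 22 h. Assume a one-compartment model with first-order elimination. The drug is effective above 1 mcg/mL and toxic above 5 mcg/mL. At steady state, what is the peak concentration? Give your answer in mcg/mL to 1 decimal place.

1.3 mcg/mL

k = ln2/t½ = ln2/22 ≈ 0.031507 h⁻¹; fraction remaining f = e^(−kτ) = e^(−0.031507×84) ≈ 0.0709.
Accumulation ratio R = 1/(1 − f) ≈ 1/0.9291 ≈ 1.0763.
Each bolus raises the concentration by D/Vd = 340/274 ≈ 1.241 mcg/mL.
Steady-state peak Cmax,ss = C₀·R ≈ 1.241 × 1.0763 ≈ 1.336 mcg/mL.
Peak 1.3 mcg/mL vs MTC 5 mcg/mL: below toxic threshold.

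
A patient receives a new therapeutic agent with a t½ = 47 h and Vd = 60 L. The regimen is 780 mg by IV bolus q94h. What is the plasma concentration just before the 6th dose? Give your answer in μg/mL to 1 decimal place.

f = (1/2)^(τ/t½) = (1/2)^(94/47) ≈ 0.2500.
C₀ = D/Vd = 780/60 ≈ 13.000 μg/mL.
Before the 6th dose, 5 doses have been given. Superposition: Cmin = C₀·(f + f² + … + f^5).
≈ 13.000 × (0.2500 + 0.0625 + 0.0156 + 0.0039 + 0.0010) ≈ 13.000 × 0.3330 ≈ 4.329 μg/mL.

4.3 μg/mL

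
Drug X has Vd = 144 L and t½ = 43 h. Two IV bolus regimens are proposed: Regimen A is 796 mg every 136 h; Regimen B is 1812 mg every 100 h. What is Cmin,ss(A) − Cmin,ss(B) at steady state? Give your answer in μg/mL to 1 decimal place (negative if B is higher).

-2.4 μg/mL

Regimen A: f = (1/2)^(136/43) ≈ 0.1117; Cmin,ss = (796/144)·f/(1−f) ≈ 0.695 μg/mL.
Regimen B: f = (1/2)^(100/43) ≈ 0.1995; Cmin,ss = (1812/144)·f/(1−f) ≈ 3.136 μg/mL.
Difference ≈ 0.695 − 3.136 ≈ -2.441 μg/mL.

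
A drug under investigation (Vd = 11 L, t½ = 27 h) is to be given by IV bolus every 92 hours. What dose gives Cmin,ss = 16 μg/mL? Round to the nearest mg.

1691 mg

τ/t½ = 92/27 ≈ 3.4074, so f = (1/2)^(92/27) ≈ 0.094247.
Cmin,ss = (D/Vd)·f/(1−f), so D = Cmin,ss·Vd·(1−f)/f.
D = 16 × 11 × (1−f)/f ≈ 16 × 11 × 9.61042 ≈ 1691.43 mg.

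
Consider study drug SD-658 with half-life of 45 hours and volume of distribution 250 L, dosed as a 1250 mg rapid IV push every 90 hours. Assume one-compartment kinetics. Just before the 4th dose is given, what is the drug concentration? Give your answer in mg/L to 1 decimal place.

f = (1/2)^(τ/t½) = (1/2)^(90/45) ≈ 0.2500.
C₀ = D/Vd = 1250/250 ≈ 5.000 mg/L.
Before the 4th dose, 3 doses have been given. Superposition: Cmin = C₀·(f + f² + … + f^3).
≈ 5.000 × (0.2500 + 0.0625 + 0.0156) ≈ 5.000 × 0.3281 ≈ 1.641 mg/L.

1.6 mg/L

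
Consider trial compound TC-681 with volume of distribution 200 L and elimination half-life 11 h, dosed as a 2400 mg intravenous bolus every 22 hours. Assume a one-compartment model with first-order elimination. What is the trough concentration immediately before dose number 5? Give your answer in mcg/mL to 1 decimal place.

4.0 mcg/mL

f = (1/2)^(τ/t½) = (1/2)^(22/11) ≈ 0.2500.
C₀ = D/Vd = 2400/200 ≈ 12.000 mcg/mL.
Before the 5th dose, 4 doses have been given. Superposition: Cmin = C₀·(f + f² + … + f^4).
≈ 12.000 × (0.2500 + 0.0625 + 0.0156 + 0.0039) ≈ 12.000 × 0.3320 ≈ 3.984 mcg/mL.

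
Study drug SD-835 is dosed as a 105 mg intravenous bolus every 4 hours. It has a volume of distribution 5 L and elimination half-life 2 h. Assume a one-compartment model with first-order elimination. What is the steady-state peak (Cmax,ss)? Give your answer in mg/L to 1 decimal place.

τ = 4 h = 2 half-lives, so f = (1/2)^2 = 0.25.
Accumulation ratio R = 1/(1 − f) = 1/0.75 = 4/3.
Single-dose peak C₀ = D/Vd = 105/5 = 21 mg/L.
Steady-state peak Cmax,ss = C₀·R = 21 × 4/3 ≈ 28.000 mg/L.

28.0 mg/L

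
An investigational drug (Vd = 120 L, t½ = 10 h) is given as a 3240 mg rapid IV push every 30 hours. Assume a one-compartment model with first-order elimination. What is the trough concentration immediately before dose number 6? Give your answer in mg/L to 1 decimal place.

3.9 mg/L

f = (1/2)^(τ/t½) = (1/2)^(30/10) ≈ 0.1250.
C₀ = D/Vd = 3240/120 ≈ 27.000 mg/L.
Before the 6th dose, 5 doses have been given. Superposition: Cmin = C₀·(f + f² + … + f^5).
≈ 27.000 × (0.1250 + 0.0156 + 0.0020 + 0.0002 + 0.0000) ≈ 27.000 × 0.1428 ≈ 3.856 mg/L.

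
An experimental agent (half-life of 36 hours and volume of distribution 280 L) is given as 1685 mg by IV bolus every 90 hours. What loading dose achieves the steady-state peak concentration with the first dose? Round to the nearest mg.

f = (1/2)^(90/36) ≈ 0.176777; accumulation ratio R = 1/(1−f) ≈ 1.21474.
Loading dose to hit Cmax,ss on first dose: D_load = D_maint·R ≈ 1685 × 1.21474 ≈ 2046.84 mg.

2047 mg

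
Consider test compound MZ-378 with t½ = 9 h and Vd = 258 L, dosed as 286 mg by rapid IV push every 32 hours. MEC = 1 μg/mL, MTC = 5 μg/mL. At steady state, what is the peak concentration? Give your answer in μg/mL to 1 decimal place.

1.2 μg/mL

τ/t½ = 32/9 ≈ 3.5556, so fraction remaining f = (1/2)^(32/9) ≈ 0.0850.
At steady state, accumulation factor R = 1/(1 − e^(−kτ)) ≈ 1.0929.
Single-dose peak C₀ = D/Vd = 286/258 ≈ 1.109 μg/mL.
Steady-state peak Cmax,ss = C₀·R ≈ 1.109 × 1.0929 ≈ 1.212 μg/mL.
Peak 1.2 μg/mL vs MTC 5 μg/mL: below toxic threshold.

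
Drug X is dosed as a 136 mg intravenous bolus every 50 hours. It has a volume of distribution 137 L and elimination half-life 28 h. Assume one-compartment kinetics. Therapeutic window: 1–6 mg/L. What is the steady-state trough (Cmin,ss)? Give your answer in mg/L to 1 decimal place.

Over one 50-h interval, 50/28 ≈ 1.7857 half-lives elapse, leaving f ≈ 0.2900 of each dose.
Accumulation ratio R = 1/(1 − f) ≈ 1/0.7100 ≈ 1.4085.
Each bolus raises the concentration by D/Vd = 136/137 ≈ 0.993 mg/L.
Steady-state peak Cmax,ss = C₀·R ≈ 0.993 × 1.4085 ≈ 1.399 mg/L.
Steady-state trough Cmin,ss = Cmax,ss·f ≈ 1.399 × 0.2900 ≈ 0.406 mg/L.
Trough 0.4 mg/L vs MEC 1 mg/L: subtherapeutic.

0.4 mg/L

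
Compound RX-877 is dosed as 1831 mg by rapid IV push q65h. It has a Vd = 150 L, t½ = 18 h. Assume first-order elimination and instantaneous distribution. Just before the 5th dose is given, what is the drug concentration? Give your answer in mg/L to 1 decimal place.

f = (1/2)^(τ/t½) = (1/2)^(65/18) ≈ 0.0818.
C₀ = D/Vd = 1831/150 ≈ 12.207 mg/L.
Before the 5th dose, 4 doses have been given. Superposition: Cmin = C₀·(f + f² + … + f^4).
≈ 12.207 × (0.0818 + 0.0067 + 0.0005 + 0.0000) ≈ 12.207 × 0.0890 ≈ 1.086 mg/L.

1.1 mg/L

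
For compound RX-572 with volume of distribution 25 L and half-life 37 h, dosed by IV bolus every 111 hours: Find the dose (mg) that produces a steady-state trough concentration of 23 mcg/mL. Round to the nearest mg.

4025 mg

τ/t½ = 111/37 ≈ 3, so f = (1/2)^(111/37) ≈ 0.125000.
Cmin,ss = (D/Vd)·f/(1−f), so D = Cmin,ss·Vd·(1−f)/f.
D = 23 × 25 × (1−f)/f ≈ 23 × 25 × 7.00000 ≈ 4025.00 mg.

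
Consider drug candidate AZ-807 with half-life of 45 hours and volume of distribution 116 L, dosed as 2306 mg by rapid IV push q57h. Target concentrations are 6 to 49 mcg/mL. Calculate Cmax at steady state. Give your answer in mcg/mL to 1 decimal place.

k = ln2/t½ = ln2/45 ≈ 0.015403 h⁻¹; fraction remaining f = e^(−kτ) = e^(−0.015403×57) ≈ 0.4156.
Accumulation ratio R = 1/(1 − f) ≈ 1/0.5844 ≈ 1.7112.
Each bolus raises the concentration by D/Vd = 2306/116 ≈ 19.879 mcg/mL.
Cmax,ss = C₀/(1 − f) ≈ 19.879/0.5844 ≈ 34.016 mcg/mL.
Peak 34.0 mcg/mL vs MTC 49 mcg/mL: below toxic threshold.

34.0 mcg/mL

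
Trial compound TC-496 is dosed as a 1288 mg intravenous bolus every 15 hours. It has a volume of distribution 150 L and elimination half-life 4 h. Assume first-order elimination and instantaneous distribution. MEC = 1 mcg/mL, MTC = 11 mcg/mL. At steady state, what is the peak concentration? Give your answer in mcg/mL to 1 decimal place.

τ/t½ = 15/4 ≈ 3.75, so fraction remaining f = (1/2)^(15/4) ≈ 0.0743.
Accumulation ratio R = 1/(1 − f) ≈ 1/0.9257 ≈ 1.0803.
Single-dose peak C₀ = D/Vd = 1288/150 ≈ 8.587 mcg/mL.
Cmax,ss = C₀/(1 − f) ≈ 8.587/0.9257 ≈ 9.276 mcg/mL.
Peak 9.3 mcg/mL vs MTC 11 mcg/mL: below toxic threshold.

9.3 mcg/mL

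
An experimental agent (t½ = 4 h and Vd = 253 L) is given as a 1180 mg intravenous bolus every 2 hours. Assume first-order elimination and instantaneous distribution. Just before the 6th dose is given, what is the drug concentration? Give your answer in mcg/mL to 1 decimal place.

f = (1/2)^(τ/t½) = (1/2)^(2/4) ≈ 0.7071.
C₀ = D/Vd = 1180/253 ≈ 4.664 mcg/mL.
Before the 6th dose, 5 doses have been given. Superposition: Cmin = C₀·(f + f² + … + f^5).
≈ 4.664 × (0.7071 + 0.5000 + 0.3535 + 0.2500 + 0.1768) ≈ 4.664 × 1.9874 ≈ 9.269 mcg/mL.

9.3 mcg/mL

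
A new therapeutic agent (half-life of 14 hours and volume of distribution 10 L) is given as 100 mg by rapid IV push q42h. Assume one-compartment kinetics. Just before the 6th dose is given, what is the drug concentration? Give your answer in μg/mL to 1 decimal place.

1.4 μg/mL

f = (1/2)^(τ/t½) = (1/2)^(42/14) ≈ 0.1250.
C₀ = D/Vd = 100/10 ≈ 10.000 μg/mL.
Before the 6th dose, 5 doses have been given. Superposition: Cmin = C₀·(f + f² + … + f^5).
≈ 10.000 × (0.1250 + 0.0156 + 0.0020 + 0.0002 + 0.0000) ≈ 10.000 × 0.1428 ≈ 1.428 μg/mL.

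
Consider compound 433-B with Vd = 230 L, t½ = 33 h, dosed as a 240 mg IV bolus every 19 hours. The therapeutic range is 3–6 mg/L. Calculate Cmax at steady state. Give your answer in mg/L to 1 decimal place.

3.2 mg/L

k = ln2/t½ = ln2/33 ≈ 0.021004 h⁻¹; fraction remaining f = e^(−kτ) = e^(−0.021004×19) ≈ 0.6709.
Accumulation ratio R = 1/(1 − f) ≈ 1/0.3291 ≈ 3.0386.
Single-dose peak C₀ = D/Vd = 240/230 ≈ 1.043 mg/L.
Steady-state peak Cmax,ss = C₀·R ≈ 1.043 × 3.0386 ≈ 3.169 mg/L.
Peak 3.2 mg/L vs MTC 6 mg/L: below toxic threshold.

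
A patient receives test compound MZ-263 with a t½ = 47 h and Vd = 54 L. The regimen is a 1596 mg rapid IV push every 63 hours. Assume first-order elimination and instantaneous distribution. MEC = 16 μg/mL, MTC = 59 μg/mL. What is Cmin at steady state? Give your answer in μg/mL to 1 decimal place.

19.3 μg/mL

Over one 63-h interval, 63/47 ≈ 1.3404 half-lives elapse, leaving f ≈ 0.3949 of each dose.
Accumulation ratio R = 1/(1 − f) ≈ 1/0.6051 ≈ 1.6526.
Each bolus raises the concentration by D/Vd = 1596/54 ≈ 29.556 μg/mL.
Cmax,ss = C₀/(1 − f) ≈ 29.556/0.6051 ≈ 48.845 μg/mL.
One interval later, Cmin,ss = Cmax,ss·e^(−kτ) ≈ 48.845 × 0.3949 ≈ 19.289 μg/mL.
Trough 19.3 μg/mL vs MEC 16 μg/mL: adequate.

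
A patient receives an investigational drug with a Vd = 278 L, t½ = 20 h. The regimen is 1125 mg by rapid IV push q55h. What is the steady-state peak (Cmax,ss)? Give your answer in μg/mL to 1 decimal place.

Over one 55-h interval, 55/20 ≈ 2.75 half-lives elapse, leaving f ≈ 0.1487 of each dose.
At steady state, accumulation factor R = 1/(1 − e^(−kτ)) ≈ 1.1747.
Single-dose peak C₀ = D/Vd = 1125/278 ≈ 4.047 μg/mL.
Steady-state peak Cmax,ss = C₀·R ≈ 4.047 × 1.1747 ≈ 4.754 μg/mL.

4.8 μg/mL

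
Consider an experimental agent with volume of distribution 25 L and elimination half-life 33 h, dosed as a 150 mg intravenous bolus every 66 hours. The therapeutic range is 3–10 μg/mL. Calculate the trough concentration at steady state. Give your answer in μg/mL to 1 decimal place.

2.0 μg/mL

The dosing interval is 2 half-lives, so f = 2^(−2) = 0.25.
Accumulation ratio R = 1/(1 − f) = 1/0.75 = 4/3.
Single-dose peak C₀ = D/Vd = 150/25 = 6 μg/mL.
Steady-state peak Cmax,ss = C₀·R = 6 × 4/3 ≈ 8.000 μg/mL.
Steady-state trough Cmin,ss = Cmax,ss·f ≈ 8.000 × 0.25 ≈ 2.000 μg/mL.
Trough 2.0 μg/mL vs MEC 3 μg/mL: subtherapeutic.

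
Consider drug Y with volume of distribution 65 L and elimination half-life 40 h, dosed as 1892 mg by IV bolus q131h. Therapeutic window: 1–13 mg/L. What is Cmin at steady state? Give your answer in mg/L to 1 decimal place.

3.4 mg/L

Over one 131-h interval, 131/40 ≈ 3.275 half-lives elapse, leaving f ≈ 0.1033 of each dose.
Accumulation ratio R = 1/(1 − f) ≈ 1/0.8967 ≈ 1.1152.
Each bolus raises the concentration by D/Vd = 1892/65 ≈ 29.108 mg/L.
Steady-state peak Cmax,ss = C₀·R ≈ 29.108 × 1.1152 ≈ 32.461 mg/L.
Steady-state trough Cmin,ss = Cmax,ss·f ≈ 32.461 × 0.1033 ≈ 3.353 mg/L.
Trough 3.4 mg/L vs MEC 1 mg/L: adequate.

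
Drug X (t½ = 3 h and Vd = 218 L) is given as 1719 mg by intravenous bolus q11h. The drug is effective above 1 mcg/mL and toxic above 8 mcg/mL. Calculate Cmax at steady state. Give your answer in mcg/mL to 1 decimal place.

τ/t½ = 11/3 ≈ 3.6667, so fraction remaining f = (1/2)^(11/3) ≈ 0.0787.
At steady state, accumulation factor R = 1/(1 − e^(−kτ)) ≈ 1.0854.
Single-dose peak C₀ = D/Vd = 1719/218 ≈ 7.885 mcg/mL.
Cmax,ss = C₀/(1 − f) ≈ 7.885/0.9213 ≈ 8.559 mcg/mL.
Peak 8.6 mcg/mL vs MTC 8 mcg/mL: exceeds toxic threshold.

8.6 mcg/mL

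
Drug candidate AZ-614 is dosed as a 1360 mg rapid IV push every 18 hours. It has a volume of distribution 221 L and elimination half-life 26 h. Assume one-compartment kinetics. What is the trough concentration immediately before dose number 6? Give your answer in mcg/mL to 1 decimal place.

9.1 mcg/mL

f = (1/2)^(τ/t½) = (1/2)^(18/26) ≈ 0.6189.
C₀ = D/Vd = 1360/221 ≈ 6.154 mcg/mL.
Before the 6th dose, 5 doses have been given. Superposition: Cmin = C₀·(f + f² + … + f^5).
≈ 6.154 × (0.6189 + 0.3830 + 0.2371 + 0.1467 + 0.0908) ≈ 6.154 × 1.4765 ≈ 9.086 mcg/mL.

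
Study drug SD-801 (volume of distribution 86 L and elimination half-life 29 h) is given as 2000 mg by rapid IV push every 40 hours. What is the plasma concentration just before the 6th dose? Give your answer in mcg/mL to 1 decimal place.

f = (1/2)^(τ/t½) = (1/2)^(40/29) ≈ 0.3844.
C₀ = D/Vd = 2000/86 ≈ 23.256 mcg/mL.
Before the 6th dose, 5 doses have been given. Superposition: Cmin = C₀·(f + f² + … + f^5).
≈ 23.256 × (0.3844 + 0.1478 + 0.0568 + 0.0218 + 0.0084) ≈ 23.256 × 0.6192 ≈ 14.400 mcg/mL.

14.4 mcg/mL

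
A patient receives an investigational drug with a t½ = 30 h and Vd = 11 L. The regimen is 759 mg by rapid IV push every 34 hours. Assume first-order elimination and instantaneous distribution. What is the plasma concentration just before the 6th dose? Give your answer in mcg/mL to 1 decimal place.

f = (1/2)^(τ/t½) = (1/2)^(34/30) ≈ 0.4559.
C₀ = D/Vd = 759/11 ≈ 69.000 mcg/mL.
Before the 6th dose, 5 doses have been given. Superposition: Cmin = C₀·(f + f² + … + f^5).
≈ 69.000 × (0.4559 + 0.2078 + 0.0948 + 0.0432 + 0.0197) ≈ 69.000 × 0.8214 ≈ 56.677 mcg/mL.

56.7 mcg/mL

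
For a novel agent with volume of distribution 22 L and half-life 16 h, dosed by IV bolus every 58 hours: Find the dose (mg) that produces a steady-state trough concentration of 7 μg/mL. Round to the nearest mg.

τ/t½ = 58/16 ≈ 3.625, so f = (1/2)^(58/16) ≈ 0.081052.
Cmin,ss = (D/Vd)·f/(1−f), so D = Cmin,ss·Vd·(1−f)/f.
D = 7 × 22 × (1−f)/f ≈ 7 × 22 × 11.33776 ≈ 1746.02 mg.

1746 mg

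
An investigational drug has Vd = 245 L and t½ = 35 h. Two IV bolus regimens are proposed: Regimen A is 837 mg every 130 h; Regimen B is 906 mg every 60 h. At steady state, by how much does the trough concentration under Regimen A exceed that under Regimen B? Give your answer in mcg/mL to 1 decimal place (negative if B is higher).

-1.3 mcg/mL

Regimen A: f = (1/2)^(130/35) ≈ 0.0762; Cmin,ss = (837/245)·f/(1−f) ≈ 0.282 mcg/mL.
Regimen B: f = (1/2)^(60/35) ≈ 0.3048; Cmin,ss = (906/245)·f/(1−f) ≈ 1.621 mcg/mL.
Difference ≈ 0.282 − 1.621 ≈ -1.339 mcg/mL.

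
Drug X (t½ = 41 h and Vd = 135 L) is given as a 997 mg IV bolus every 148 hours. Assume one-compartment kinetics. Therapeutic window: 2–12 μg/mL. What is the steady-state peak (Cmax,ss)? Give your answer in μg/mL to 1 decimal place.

8.0 μg/mL

Over one 148-h interval, 148/41 ≈ 3.6098 half-lives elapse, leaving f ≈ 0.0819 of each dose.
At steady state, accumulation factor R = 1/(1 − e^(−kτ)) ≈ 1.0892.
Each bolus raises the concentration by D/Vd = 997/135 ≈ 7.385 μg/mL.
Steady-state peak Cmax,ss = C₀·R ≈ 7.385 × 1.0892 ≈ 8.044 μg/mL.
Peak 8.0 μg/mL vs MTC 12 μg/mL: below toxic threshold.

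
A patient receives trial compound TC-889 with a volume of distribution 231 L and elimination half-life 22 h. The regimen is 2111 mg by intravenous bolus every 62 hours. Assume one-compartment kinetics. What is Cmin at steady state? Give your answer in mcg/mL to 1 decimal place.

1.5 mcg/mL

Over one 62-h interval, 62/22 ≈ 2.8182 half-lives elapse, leaving f ≈ 0.1418 of each dose.
Accumulation ratio R = 1/(1 − f) ≈ 1/0.8582 ≈ 1.1652.
Single-dose peak C₀ = D/Vd = 2111/231 ≈ 9.139 mcg/mL.
Steady-state peak Cmax,ss = C₀·R ≈ 9.139 × 1.1652 ≈ 10.649 mcg/mL.
Steady-state trough Cmin,ss = Cmax,ss·f ≈ 10.649 × 0.1418 ≈ 1.510 mcg/mL.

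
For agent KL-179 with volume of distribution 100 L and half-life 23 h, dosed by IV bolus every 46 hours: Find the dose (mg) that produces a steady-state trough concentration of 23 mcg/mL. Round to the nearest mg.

6900 mg

τ/t½ = 46/23 ≈ 2, so f = (1/2)^(46/23) ≈ 0.250000.
Cmin,ss = (D/Vd)·f/(1−f), so D = Cmin,ss·Vd·(1−f)/f.
D = 23 × 100 × (1−f)/f ≈ 23 × 100 × 3.00000 ≈ 6900.00 mg.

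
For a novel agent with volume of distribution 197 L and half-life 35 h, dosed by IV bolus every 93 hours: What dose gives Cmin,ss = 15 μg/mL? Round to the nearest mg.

15685 mg

τ/t½ = 93/35 ≈ 2.6571, so f = (1/2)^(93/35) ≈ 0.158533.
Cmin,ss = (D/Vd)·f/(1−f), so D = Cmin,ss·Vd·(1−f)/f.
D = 15 × 197 × (1−f)/f ≈ 15 × 197 × 5.30783 ≈ 15684.64 mg.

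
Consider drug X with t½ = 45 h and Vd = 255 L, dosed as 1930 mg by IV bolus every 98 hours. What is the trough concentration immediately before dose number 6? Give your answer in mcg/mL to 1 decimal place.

f = (1/2)^(τ/t½) = (1/2)^(98/45) ≈ 0.2210.
C₀ = D/Vd = 1930/255 ≈ 7.569 mcg/mL.
Before the 6th dose, 5 doses have been given. Superposition: Cmin = C₀·(f + f² + … + f^5).
≈ 7.569 × (0.2210 + 0.0488 + 0.0108 + 0.0024 + 0.0005) ≈ 7.569 × 0.2835 ≈ 2.146 mcg/mL.

2.1 mcg/mL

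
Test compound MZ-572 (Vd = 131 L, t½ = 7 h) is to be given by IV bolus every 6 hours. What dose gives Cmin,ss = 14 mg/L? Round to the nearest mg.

1488 mg

τ/t½ = 6/7 ≈ 0.85714, so f = (1/2)^(6/7) ≈ 0.552045.
Cmin,ss = (D/Vd)·f/(1−f), so D = Cmin,ss·Vd·(1−f)/f.
D = 14 × 131 × (1−f)/f ≈ 14 × 131 × 0.81145 ≈ 1488.20 mg.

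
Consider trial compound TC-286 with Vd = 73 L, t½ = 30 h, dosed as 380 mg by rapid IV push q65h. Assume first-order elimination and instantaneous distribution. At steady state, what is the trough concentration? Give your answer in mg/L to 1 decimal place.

1.5 mg/L

k = ln2/t½ = ln2/30 ≈ 0.023105 h⁻¹; fraction remaining f = e^(−kτ) = e^(−0.023105×65) ≈ 0.2227.
Each bolus raises the concentration by D/Vd = 380/73 ≈ 5.205 mg/L.
Steady-state trough Cmin,ss = C₀·f/(1−f) ≈ 5.205 × 0.2227/0.7773 ≈ 1.491 mg/L.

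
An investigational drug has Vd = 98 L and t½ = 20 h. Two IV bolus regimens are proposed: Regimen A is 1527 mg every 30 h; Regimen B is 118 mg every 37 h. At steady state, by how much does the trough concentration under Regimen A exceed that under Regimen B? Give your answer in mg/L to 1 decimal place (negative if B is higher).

8.1 mg/L

Regimen A: f = (1/2)^(30/20) ≈ 0.3536; Cmin,ss = (1527/98)·f/(1−f) ≈ 8.524 mg/L.
Regimen B: f = (1/2)^(37/20) ≈ 0.2774; Cmin,ss = (118/98)·f/(1−f) ≈ 0.462 mg/L.
Difference ≈ 8.524 − 0.462 ≈ 8.062 mg/L.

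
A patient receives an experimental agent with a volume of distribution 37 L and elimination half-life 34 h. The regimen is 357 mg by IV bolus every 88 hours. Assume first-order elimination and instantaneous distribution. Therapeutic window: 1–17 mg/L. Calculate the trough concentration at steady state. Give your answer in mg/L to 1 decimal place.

1.9 mg/L

τ/t½ = 88/34 ≈ 2.5882, so fraction remaining f = (1/2)^(88/34) ≈ 0.1663.
Accumulation ratio R = 1/(1 − f) ≈ 1/0.8337 ≈ 1.1995.
Single-dose peak C₀ = D/Vd = 357/37 ≈ 9.649 mg/L.
Steady-state peak Cmax,ss = C₀·R ≈ 9.649 × 1.1995 ≈ 11.574 mg/L.
One interval later, Cmin,ss = Cmax,ss·e^(−kτ) ≈ 11.574 × 0.1663 ≈ 1.925 mg/L.
Trough 1.9 mg/L vs MEC 1 mg/L: adequate.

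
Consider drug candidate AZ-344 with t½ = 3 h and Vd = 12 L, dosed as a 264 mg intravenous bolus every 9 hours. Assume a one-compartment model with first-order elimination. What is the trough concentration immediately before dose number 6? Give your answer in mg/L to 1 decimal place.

f = (1/2)^(τ/t½) = (1/2)^(9/3) ≈ 0.1250.
C₀ = D/Vd = 264/12 ≈ 22.000 mg/L.
Before the 6th dose, 5 doses have been given. Superposition: Cmin = C₀·(f + f² + … + f^5).
≈ 22.000 × (0.1250 + 0.0156 + 0.0020 + 0.0002 + 0.0000) ≈ 22.000 × 0.1428 ≈ 3.142 mg/L.

3.1 mg/L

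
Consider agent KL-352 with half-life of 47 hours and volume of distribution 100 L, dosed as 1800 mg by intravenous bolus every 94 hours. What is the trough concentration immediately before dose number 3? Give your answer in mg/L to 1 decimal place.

5.6 mg/L

f = (1/2)^(τ/t½) = (1/2)^(94/47) ≈ 0.2500.
C₀ = D/Vd = 1800/100 ≈ 18.000 mg/L.
Before the 3rd dose, 2 doses have been given. Superposition: Cmin = C₀·(f + f²).
≈ 18.000 × (0.2500 + 0.0625) ≈ 18.000 × 0.3125 ≈ 5.625 mg/L.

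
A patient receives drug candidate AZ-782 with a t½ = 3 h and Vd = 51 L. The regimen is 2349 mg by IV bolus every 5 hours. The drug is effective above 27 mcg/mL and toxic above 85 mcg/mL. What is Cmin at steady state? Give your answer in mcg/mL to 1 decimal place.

21.2 mcg/mL

Over one 5-h interval, 5/3 ≈ 1.6667 half-lives elapse, leaving f ≈ 0.3150 of each dose.
Each bolus raises the concentration by D/Vd = 2349/51 ≈ 46.059 mcg/mL.
Steady-state trough Cmin,ss = C₀·f/(1−f) ≈ 46.059 × 0.3150/0.6850 ≈ 21.180 mcg/mL.
Trough 21.2 mcg/mL vs MEC 27 mcg/mL: subtherapeutic.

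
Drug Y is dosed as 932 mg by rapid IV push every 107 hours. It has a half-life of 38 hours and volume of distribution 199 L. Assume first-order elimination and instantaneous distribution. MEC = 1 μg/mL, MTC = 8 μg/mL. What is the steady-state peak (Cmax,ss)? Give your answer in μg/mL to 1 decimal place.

5.5 μg/mL

τ/t½ = 107/38 ≈ 2.8158, so fraction remaining f = (1/2)^(107/38) ≈ 0.1420.
Accumulation ratio R = 1/(1 − f) ≈ 1/0.8580 ≈ 1.1655.
Single-dose peak C₀ = D/Vd = 932/199 ≈ 4.683 μg/mL.
Cmax,ss = C₀/(1 − f) ≈ 4.683/0.8580 ≈ 5.458 μg/mL.
Peak 5.5 μg/mL vs MTC 8 μg/mL: below toxic threshold.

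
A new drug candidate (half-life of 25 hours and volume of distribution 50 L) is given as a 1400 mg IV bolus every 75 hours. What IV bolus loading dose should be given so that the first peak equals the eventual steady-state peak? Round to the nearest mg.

f = (1/2)^(75/25) ≈ 0.125000; accumulation ratio R = 1/(1−f) ≈ 1.14286.
Loading dose to hit Cmax,ss on first dose: D_load = D_maint·R ≈ 1400 × 1.14286 ≈ 1600.00 mg.

1600 mg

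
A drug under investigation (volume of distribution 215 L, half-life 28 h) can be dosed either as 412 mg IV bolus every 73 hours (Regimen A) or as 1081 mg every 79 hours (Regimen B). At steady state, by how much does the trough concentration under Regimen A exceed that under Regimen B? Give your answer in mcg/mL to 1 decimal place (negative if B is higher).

-0.5 mcg/mL

Regimen A: f = (1/2)^(73/28) ≈ 0.1641; Cmin,ss = (412/215)·f/(1−f) ≈ 0.376 mcg/mL.
Regimen B: f = (1/2)^(79/28) ≈ 0.1415; Cmin,ss = (1081/215)·f/(1−f) ≈ 0.829 mcg/mL.
Difference ≈ 0.376 − 0.829 ≈ -0.453 mcg/mL.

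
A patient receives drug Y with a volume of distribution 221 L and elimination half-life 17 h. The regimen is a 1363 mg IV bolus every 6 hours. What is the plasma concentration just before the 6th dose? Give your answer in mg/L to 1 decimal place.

f = (1/2)^(τ/t½) = (1/2)^(6/17) ≈ 0.7830.
C₀ = D/Vd = 1363/221 ≈ 6.167 mg/L.
Before the 6th dose, 5 doses have been given. Superposition: Cmin = C₀·(f + f² + … + f^5).
≈ 6.167 × (0.7830 + 0.6131 + 0.4800 + 0.3759 + 0.2943) ≈ 6.167 × 2.5463 ≈ 15.703 mg/L.

15.7 mg/L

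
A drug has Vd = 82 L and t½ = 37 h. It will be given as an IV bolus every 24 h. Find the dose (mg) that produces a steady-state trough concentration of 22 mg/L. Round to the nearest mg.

1024 mg

τ/t½ = 24/37 ≈ 0.64865, so f = (1/2)^(24/37) ≈ 0.637878.
Cmin,ss = (D/Vd)·f/(1−f), so D = Cmin,ss·Vd·(1−f)/f.
D = 22 × 82 × (1−f)/f ≈ 22 × 82 × 0.56770 ≈ 1024.13 mg.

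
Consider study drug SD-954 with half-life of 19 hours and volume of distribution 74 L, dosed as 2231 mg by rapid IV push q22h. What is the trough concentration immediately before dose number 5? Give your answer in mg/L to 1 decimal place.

f = (1/2)^(τ/t½) = (1/2)^(22/19) ≈ 0.4482.
C₀ = D/Vd = 2231/74 ≈ 30.149 mg/L.
Before the 5th dose, 4 doses have been given. Superposition: Cmin = C₀·(f + f² + … + f^4).
≈ 30.149 × (0.4482 + 0.2009 + 0.0900 + 0.0404) ≈ 30.149 × 0.7795 ≈ 23.501 mg/L.

23.5 mg/L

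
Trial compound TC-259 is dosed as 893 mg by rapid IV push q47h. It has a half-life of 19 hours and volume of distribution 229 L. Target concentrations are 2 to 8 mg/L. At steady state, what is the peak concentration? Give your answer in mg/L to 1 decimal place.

τ/t½ = 47/19 ≈ 2.4737, so fraction remaining f = (1/2)^(47/19) ≈ 0.1800.
Accumulation ratio R = 1/(1 − f) ≈ 1/0.8200 ≈ 1.2195.
Each bolus raises the concentration by D/Vd = 893/229 ≈ 3.900 mg/L.
Cmax,ss = C₀/(1 − f) ≈ 3.900/0.8200 ≈ 4.756 mg/L.
Peak 4.8 mg/L vs MTC 8 mg/L: below toxic threshold.

4.8 mg/L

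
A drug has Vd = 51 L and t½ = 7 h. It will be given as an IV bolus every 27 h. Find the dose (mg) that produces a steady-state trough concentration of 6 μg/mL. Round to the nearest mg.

τ/t½ = 27/7 ≈ 3.8571, so f = (1/2)^(27/7) ≈ 0.069006.
Cmin,ss = (D/Vd)·f/(1−f), so D = Cmin,ss·Vd·(1−f)/f.
D = 6 × 51 × (1−f)/f ≈ 6 × 51 × 13.49149 ≈ 4128.40 mg.

4128 mg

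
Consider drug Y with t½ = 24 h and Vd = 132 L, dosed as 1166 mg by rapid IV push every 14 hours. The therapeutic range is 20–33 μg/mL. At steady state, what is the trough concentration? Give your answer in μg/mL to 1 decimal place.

17.7 μg/mL

k = ln2/t½ = ln2/24 ≈ 0.028881 h⁻¹; fraction remaining f = e^(−kτ) = e^(−0.028881×14) ≈ 0.6674.
At steady state, accumulation factor R = 1/(1 − e^(−kτ)) ≈ 3.0066.
Each bolus raises the concentration by D/Vd = 1166/132 ≈ 8.833 μg/mL.
Cmax,ss = C₀/(1 − f) ≈ 8.833/0.3326 ≈ 26.557 μg/mL.
One interval later, Cmin,ss = Cmax,ss·e^(−kτ) ≈ 26.557 × 0.6674 ≈ 17.724 μg/mL.
Trough 17.7 μg/mL vs MEC 20 μg/mL: subtherapeutic.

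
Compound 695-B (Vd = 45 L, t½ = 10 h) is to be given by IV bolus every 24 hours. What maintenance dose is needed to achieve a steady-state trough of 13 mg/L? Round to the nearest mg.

τ/t½ = 24/10 ≈ 2.4, so f = (1/2)^(24/10) ≈ 0.189465.
Cmin,ss = (D/Vd)·f/(1−f), so D = Cmin,ss·Vd·(1−f)/f.
D = 13 × 45 × (1−f)/f ≈ 13 × 45 × 4.27802 ≈ 2502.64 mg.

2503 mg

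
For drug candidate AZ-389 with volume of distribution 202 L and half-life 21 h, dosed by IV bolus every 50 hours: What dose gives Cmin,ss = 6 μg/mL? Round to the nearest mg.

τ/t½ = 50/21 ≈ 2.381, so f = (1/2)^(50/21) ≈ 0.191983.
Cmin,ss = (D/Vd)·f/(1−f), so D = Cmin,ss·Vd·(1−f)/f.
D = 6 × 202 × (1−f)/f ≈ 6 × 202 × 4.20879 ≈ 5101.05 mg.

5101 mg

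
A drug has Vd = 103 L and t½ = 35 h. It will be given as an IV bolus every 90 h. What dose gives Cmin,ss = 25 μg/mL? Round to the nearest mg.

12731 mg

τ/t½ = 90/35 ≈ 2.5714, so f = (1/2)^(90/35) ≈ 0.168238.
Cmin,ss = (D/Vd)·f/(1−f), so D = Cmin,ss·Vd·(1−f)/f.
D = 25 × 103 × (1−f)/f ≈ 25 × 103 × 4.94396 ≈ 12730.70 mg.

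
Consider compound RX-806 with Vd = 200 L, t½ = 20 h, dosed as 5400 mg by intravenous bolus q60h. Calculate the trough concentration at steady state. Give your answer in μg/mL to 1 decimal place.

3.9 μg/mL

The dosing interval is 3 half-lives, so f = 2^(−3) = 0.125.
Accumulation ratio R = 1/(1 − f) = 1/0.875 = 8/7.
Single-dose peak C₀ = D/Vd = 5400/200 = 27 μg/mL.
Steady-state peak Cmax,ss = C₀·R = 27 × 8/7 ≈ 30.857 μg/mL.
Steady-state trough Cmin,ss = Cmax,ss·f ≈ 30.857 × 0.125 ≈ 3.857 μg/mL.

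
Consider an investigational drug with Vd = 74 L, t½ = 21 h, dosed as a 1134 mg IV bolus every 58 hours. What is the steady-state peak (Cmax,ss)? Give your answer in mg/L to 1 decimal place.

18.0 mg/L

τ/t½ = 58/21 ≈ 2.7619, so fraction remaining f = (1/2)^(58/21) ≈ 0.1474.
At steady state, accumulation factor R = 1/(1 − e^(−kτ)) ≈ 1.1729.
Single-dose peak C₀ = D/Vd = 1134/74 ≈ 15.324 mg/L.
Steady-state peak Cmax,ss = C₀·R ≈ 15.324 × 1.1729 ≈ 17.974 mg/L.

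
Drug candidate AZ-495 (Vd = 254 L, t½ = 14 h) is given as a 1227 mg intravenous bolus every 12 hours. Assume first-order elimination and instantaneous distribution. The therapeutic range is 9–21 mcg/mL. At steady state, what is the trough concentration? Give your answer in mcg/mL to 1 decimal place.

6.0 mcg/mL

τ/t½ = 12/14 ≈ 0.85714, so fraction remaining f = (1/2)^(12/14) ≈ 0.5520.
Single-dose peak C₀ = D/Vd = 1227/254 ≈ 4.831 mcg/mL.
Steady-state trough Cmin,ss = C₀·f/(1−f) ≈ 4.831 × 0.5520/0.4480 ≈ 5.952 mcg/mL.
Trough 6.0 mcg/mL vs MEC 9 mcg/mL: subtherapeutic.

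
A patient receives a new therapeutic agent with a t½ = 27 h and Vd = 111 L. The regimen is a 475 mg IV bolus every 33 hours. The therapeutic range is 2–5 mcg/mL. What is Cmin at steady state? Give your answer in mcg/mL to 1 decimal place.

Over one 33-h interval, 33/27 ≈ 1.2222 half-lives elapse, leaving f ≈ 0.4286 of each dose.
Accumulation ratio R = 1/(1 − f) ≈ 1/0.5714 ≈ 1.7501.
Each bolus raises the concentration by D/Vd = 475/111 ≈ 4.279 mcg/mL.
Steady-state peak Cmax,ss = C₀·R ≈ 4.279 × 1.7501 ≈ 7.489 mcg/mL.
One interval later, Cmin,ss = Cmax,ss·e^(−kτ) ≈ 7.489 × 0.4286 ≈ 3.210 mcg/mL.
Trough 3.2 mcg/mL vs MEC 2 mcg/mL: adequate.

3.2 mcg/mL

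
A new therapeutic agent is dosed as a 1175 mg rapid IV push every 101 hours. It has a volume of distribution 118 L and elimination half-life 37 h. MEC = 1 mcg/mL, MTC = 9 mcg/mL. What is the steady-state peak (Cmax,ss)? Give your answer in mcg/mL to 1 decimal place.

τ/t½ = 101/37 ≈ 2.7297, so fraction remaining f = (1/2)^(101/37) ≈ 0.1508.
Accumulation ratio R = 1/(1 − f) ≈ 1/0.8492 ≈ 1.1776.
Single-dose peak C₀ = D/Vd = 1175/118 ≈ 9.958 mcg/mL.
Steady-state peak Cmax,ss = C₀·R ≈ 9.958 × 1.1776 ≈ 11.727 mcg/mL.
Peak 11.7 mcg/mL vs MTC 9 mcg/mL: exceeds toxic threshold.

11.7 mcg/mL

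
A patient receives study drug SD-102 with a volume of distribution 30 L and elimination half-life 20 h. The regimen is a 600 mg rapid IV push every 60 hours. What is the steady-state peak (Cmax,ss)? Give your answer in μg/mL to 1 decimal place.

The dosing interval is 3 half-lives, so f = 2^(−3) = 0.125.
At steady state, R = 1/(1 − 0.125) = 8/7.
Single-dose peak C₀ = D/Vd = 600/30 = 20 μg/mL.
Steady-state peak Cmax,ss = C₀·R = 20 × 8/7 ≈ 22.857 μg/mL.

22.9 μg/mL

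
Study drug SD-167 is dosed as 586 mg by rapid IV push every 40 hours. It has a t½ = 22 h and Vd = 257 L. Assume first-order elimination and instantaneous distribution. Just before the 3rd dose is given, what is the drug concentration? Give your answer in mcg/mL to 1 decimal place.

0.8 mcg/mL

f = (1/2)^(τ/t½) = (1/2)^(40/22) ≈ 0.2836.
C₀ = D/Vd = 586/257 ≈ 2.280 mcg/mL.
Before the 3rd dose, 2 doses have been given. Superposition: Cmin = C₀·(f + f²).
≈ 2.280 × (0.2836 + 0.0804) ≈ 2.280 × 0.3640 ≈ 0.830 mcg/mL.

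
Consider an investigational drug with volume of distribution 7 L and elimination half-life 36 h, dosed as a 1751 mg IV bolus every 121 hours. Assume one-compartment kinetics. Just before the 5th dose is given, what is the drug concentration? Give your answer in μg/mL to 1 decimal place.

27.0 μg/mL

f = (1/2)^(τ/t½) = (1/2)^(121/36) ≈ 0.0973.
C₀ = D/Vd = 1751/7 ≈ 250.143 μg/mL.
Before the 5th dose, 4 doses have been given. Superposition: Cmin = C₀·(f + f² + … + f^4).
≈ 250.143 × (0.0973 + 0.0095 + 0.0009 + 0.0001) ≈ 250.143 × 0.1078 ≈ 26.965 μg/mL.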